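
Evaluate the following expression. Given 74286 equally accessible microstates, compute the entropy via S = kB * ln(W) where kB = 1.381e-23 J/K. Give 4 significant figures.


Step 1: ln(W) = ln(74286) = 11.22
Step 2: S = kB * ln(W) = 1.381e-23 * 11.22
Step 3: S = 1.549e-22 J/K

1.549e-22


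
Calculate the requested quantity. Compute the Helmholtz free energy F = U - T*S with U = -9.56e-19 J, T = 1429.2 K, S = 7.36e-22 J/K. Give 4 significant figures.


Step 1: T*S = 1429.2 * 7.36e-22 = 1.052e-18 J
Step 2: F = U - T*S = -9.56e-19 - 1.052e-18
Step 3: F = -2.008e-18 J

-2.008e-18


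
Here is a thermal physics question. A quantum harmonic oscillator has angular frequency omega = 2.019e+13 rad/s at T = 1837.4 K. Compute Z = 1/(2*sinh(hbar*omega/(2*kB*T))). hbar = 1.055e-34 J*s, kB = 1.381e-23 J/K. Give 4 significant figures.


Step 1: Compute x = hbar*omega/(kB*T) = 1.055e-34*2.019e+13/(1.381e-23*1837.4) = 0.08394
Step 2: x/2 = 0.04197
Step 3: sinh(x/2) = 0.04198
Step 4: Z = 1/(2*0.04198) = 11.91

11.91


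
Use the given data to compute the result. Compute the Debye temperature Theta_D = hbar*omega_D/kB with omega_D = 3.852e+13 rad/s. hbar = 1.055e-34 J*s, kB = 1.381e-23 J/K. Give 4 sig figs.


Step 1: hbar*omega_D = 1.055e-34 * 3.852e+13 = 4.064e-21 J
Step 2: Theta_D = 4.064e-21 / 1.381e-23
Step 3: Theta_D = 294.3 K

294.3


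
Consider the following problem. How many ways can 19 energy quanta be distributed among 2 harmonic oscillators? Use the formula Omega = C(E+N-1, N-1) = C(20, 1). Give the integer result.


Step 1: Use binomial coefficient C(20, 1)
Step 2: Numerator = 20! / 19!
Step 3: Denominator = 1!
Step 4: Omega = 20

20


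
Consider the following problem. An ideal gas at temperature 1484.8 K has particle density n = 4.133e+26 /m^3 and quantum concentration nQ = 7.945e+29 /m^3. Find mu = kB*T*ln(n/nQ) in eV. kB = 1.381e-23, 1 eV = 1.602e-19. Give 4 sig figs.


Step 1: n/nQ = 4.133e+26/7.945e+29 = 0.0005202
Step 2: ln(n/nQ) = -7.561
Step 3: mu = kB*T*ln(n/nQ) = 2.051e-20*-7.561 = -1.55e-19 J
Step 4: Convert to eV: -1.55e-19/1.602e-19 = -0.9678 eV

-0.9678


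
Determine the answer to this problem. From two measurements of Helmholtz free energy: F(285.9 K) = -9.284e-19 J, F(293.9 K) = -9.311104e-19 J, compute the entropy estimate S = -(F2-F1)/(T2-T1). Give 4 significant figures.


Step 1: dF = F2 - F1 = -9.311104e-19 - (-9.284e-19) = -2.7104e-21 J
Step 2: dT = T2 - T1 = 293.9 - 285.9 = 8 K
Step 3: S = -dF/dT = -(-2.7104e-21)/8 = 3.388e-22 J/K

3.388e-22


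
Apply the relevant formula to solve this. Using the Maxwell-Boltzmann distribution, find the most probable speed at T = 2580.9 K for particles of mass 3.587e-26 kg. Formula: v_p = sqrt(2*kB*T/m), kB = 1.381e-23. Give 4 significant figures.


Step 1: Numerator = 2*kB*T = 2*1.381e-23*2580.9 = 7.128e-20
Step 2: Ratio = 7.128e-20 / 3.587e-26 = 1.987e+06
Step 3: v_p = sqrt(1.987e+06) = 1410 m/s

1410


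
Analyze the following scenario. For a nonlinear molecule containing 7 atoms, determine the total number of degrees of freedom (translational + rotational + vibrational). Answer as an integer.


Step 1: Translational DOF = 3
Step 2: Rotational DOF (nonlinear) = 3
Step 3: Vibrational DOF = 3*7 - 6 = 15
Step 4: Total = 3 + 3 + 15 = 21

21


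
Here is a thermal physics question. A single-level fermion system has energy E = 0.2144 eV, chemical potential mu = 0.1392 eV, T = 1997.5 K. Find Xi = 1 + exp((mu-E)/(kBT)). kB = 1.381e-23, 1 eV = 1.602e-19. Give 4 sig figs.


Step 1: (mu - E) = 0.1392 - 0.2144 = -0.0752 eV
Step 2: x = (mu-E)*eV/(kB*T) = -0.0752*1.602e-19/(1.381e-23*1997.5) = -0.4367
Step 3: exp(x) = 0.6462
Step 4: Xi = 1 + 0.6462 = 1.646

1.646


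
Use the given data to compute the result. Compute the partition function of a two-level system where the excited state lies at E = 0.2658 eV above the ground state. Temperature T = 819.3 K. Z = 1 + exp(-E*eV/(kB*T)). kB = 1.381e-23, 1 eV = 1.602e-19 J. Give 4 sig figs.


Step 1: Compute beta*E = E*eV/(kB*T) = 0.2658*1.602e-19/(1.381e-23*819.3) = 3.763
Step 2: exp(-beta*E) = exp(-3.763) = 0.0232
Step 3: Z = 1 + 0.0232 = 1.023

1.023


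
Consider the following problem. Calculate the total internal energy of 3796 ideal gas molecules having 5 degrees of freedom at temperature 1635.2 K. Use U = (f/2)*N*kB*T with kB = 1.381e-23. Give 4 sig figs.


Step 1: f/2 = 5/2 = 2.5
Step 2: N*kB*T = 3796*1.381e-23*1635.2 = 8.572e-17
Step 3: U = 2.5 * 8.572e-17 = 2.143e-16 J

2.143e-16


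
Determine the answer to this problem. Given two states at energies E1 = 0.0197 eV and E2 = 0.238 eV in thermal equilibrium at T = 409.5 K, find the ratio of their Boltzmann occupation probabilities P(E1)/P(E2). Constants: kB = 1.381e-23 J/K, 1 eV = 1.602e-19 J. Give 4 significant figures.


Step 1: Compute energy difference dE = E1 - E2 = 0.0197 - 0.238 = -0.2183 eV
Step 2: Convert to Joules: dE_J = -0.2183 * 1.602e-19 = -3.497e-20 J
Step 3: Compute exponent = -dE_J / (kB * T) = -(-3.497e-20) / (1.381e-23 * 409.5) = 6.184
Step 4: P(E1)/P(E2) = exp(6.184) = 484.9

484.9


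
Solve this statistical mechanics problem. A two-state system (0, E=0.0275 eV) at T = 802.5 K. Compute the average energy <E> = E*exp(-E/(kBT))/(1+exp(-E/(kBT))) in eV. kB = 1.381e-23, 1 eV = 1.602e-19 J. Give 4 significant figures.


Step 1: beta*E = 0.0275*1.602e-19/(1.381e-23*802.5) = 0.3975
Step 2: exp(-beta*E) = 0.672
Step 3: <E> = 0.0275*0.672/(1+0.672) = 0.01105 eV

0.01105


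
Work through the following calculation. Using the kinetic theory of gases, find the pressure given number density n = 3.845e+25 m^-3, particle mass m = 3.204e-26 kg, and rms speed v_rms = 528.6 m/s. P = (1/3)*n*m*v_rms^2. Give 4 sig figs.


Step 1: v_rms^2 = 528.6^2 = 2.794e+05
Step 2: n*m = 3.845e+25*3.204e-26 = 1.232
Step 3: P = (1/3)*1.232*2.794e+05 = 1.147e+05 Pa

1.147e+05


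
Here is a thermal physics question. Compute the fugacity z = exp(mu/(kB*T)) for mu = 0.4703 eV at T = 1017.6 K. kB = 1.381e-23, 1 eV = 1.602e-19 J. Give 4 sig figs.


Step 1: Convert mu to Joules: 0.4703*1.602e-19 = 7.534e-20 J
Step 2: kB*T = 1.381e-23*1017.6 = 1.405e-20 J
Step 3: mu/(kB*T) = 5.361
Step 4: z = exp(5.361) = 213

213


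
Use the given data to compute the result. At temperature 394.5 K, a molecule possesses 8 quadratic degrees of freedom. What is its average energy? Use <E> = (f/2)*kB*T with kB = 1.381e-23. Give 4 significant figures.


Step 1: f/2 = 8/2 = 4
Step 2: kB*T = 1.381e-23 * 394.5 = 5.448e-21
Step 3: <E> = 4 * 5.448e-21 = 2.179e-20 J

2.179e-20


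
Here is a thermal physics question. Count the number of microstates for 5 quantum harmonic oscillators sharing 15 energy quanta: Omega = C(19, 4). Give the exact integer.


Step 1: Use binomial coefficient C(19, 4)
Step 2: Numerator = 19! / 15!
Step 3: Denominator = 4!
Step 4: Omega = 3876

3876


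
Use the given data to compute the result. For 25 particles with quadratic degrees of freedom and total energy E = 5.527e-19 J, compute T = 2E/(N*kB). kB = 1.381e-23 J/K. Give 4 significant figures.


Step 1: Numerator = 2*E = 2*5.527e-19 = 1.105e-18 J
Step 2: Denominator = N*kB = 25*1.381e-23 = 3.452e-22
Step 3: T = 1.105e-18 / 3.452e-22 = 3202 K

3202


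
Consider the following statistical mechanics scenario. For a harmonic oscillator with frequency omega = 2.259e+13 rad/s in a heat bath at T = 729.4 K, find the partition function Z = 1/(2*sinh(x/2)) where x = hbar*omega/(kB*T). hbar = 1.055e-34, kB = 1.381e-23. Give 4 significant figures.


Step 1: Compute x = hbar*omega/(kB*T) = 1.055e-34*2.259e+13/(1.381e-23*729.4) = 0.2366
Step 2: x/2 = 0.1183
Step 3: sinh(x/2) = 0.1186
Step 4: Z = 1/(2*0.1186) = 4.217

4.217


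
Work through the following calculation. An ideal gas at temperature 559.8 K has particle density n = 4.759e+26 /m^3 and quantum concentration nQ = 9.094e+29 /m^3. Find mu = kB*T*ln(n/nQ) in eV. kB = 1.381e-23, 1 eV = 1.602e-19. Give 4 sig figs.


Step 1: n/nQ = 4.759e+26/9.094e+29 = 0.0005233
Step 2: ln(n/nQ) = -7.555
Step 3: mu = kB*T*ln(n/nQ) = 7.731e-21*-7.555 = -5.841e-20 J
Step 4: Convert to eV: -5.841e-20/1.602e-19 = -0.3646 eV

-0.3646


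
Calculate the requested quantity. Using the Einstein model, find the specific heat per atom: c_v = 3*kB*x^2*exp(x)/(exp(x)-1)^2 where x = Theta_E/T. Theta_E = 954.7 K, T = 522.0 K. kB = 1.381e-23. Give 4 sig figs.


Step 1: x = Theta_E/T = 954.7/522.0 = 1.829
Step 2: x^2 = 3.345
Step 3: exp(x) = 6.227
Step 4: c_v = 3*1.381e-23*3.345*6.227/(6.227-1)^2 = 3.158e-23

3.158e-23


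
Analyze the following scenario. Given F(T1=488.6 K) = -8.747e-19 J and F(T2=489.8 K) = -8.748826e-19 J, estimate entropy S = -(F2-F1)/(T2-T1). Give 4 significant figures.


Step 1: dF = F2 - F1 = -8.748826e-19 - (-8.747e-19) = -1.826e-22 J
Step 2: dT = T2 - T1 = 489.8 - 488.6 = 1.2 K
Step 3: S = -dF/dT = -(-1.826e-22)/1.2 = 1.522e-22 J/K

1.522e-22


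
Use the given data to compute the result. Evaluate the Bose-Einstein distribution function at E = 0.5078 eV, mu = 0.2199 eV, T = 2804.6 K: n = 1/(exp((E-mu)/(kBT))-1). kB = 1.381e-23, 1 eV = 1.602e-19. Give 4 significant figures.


Step 1: (E - mu) = 0.2879 eV
Step 2: x = (E-mu)*eV/(kB*T) = 0.2879*1.602e-19/(1.381e-23*2804.6) = 1.191
Step 3: exp(x) = 3.29
Step 4: n = 1/(exp(x)-1) = 0.4367

0.4367


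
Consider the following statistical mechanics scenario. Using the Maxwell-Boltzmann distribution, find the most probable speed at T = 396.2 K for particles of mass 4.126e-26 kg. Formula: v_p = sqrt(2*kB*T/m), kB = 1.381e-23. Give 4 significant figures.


Step 1: Numerator = 2*kB*T = 2*1.381e-23*396.2 = 1.094e-20
Step 2: Ratio = 1.094e-20 / 4.126e-26 = 2.652e+05
Step 3: v_p = sqrt(2.652e+05) = 515 m/s

515


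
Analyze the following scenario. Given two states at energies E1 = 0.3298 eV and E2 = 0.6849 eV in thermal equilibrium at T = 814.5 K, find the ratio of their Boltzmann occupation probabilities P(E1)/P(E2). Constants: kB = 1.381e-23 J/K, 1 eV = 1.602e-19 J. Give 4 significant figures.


Step 1: Compute energy difference dE = E1 - E2 = 0.3298 - 0.6849 = -0.3551 eV
Step 2: Convert to Joules: dE_J = -0.3551 * 1.602e-19 = -5.689e-20 J
Step 3: Compute exponent = -dE_J / (kB * T) = -(-5.689e-20) / (1.381e-23 * 814.5) = 5.057
Step 4: P(E1)/P(E2) = exp(5.057) = 157.2

157.2


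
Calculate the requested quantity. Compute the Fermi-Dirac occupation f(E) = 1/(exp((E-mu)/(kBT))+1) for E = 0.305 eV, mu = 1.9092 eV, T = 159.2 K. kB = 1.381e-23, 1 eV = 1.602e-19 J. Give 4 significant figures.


Step 1: (E - mu) = 0.305 - 1.9092 = -1.604 eV
Step 2: Convert: (E-mu)*eV = -2.57e-19 J
Step 3: x = (E-mu)*eV/(kB*T) = -116.9
Step 4: f = 1/(exp(-116.9)+1) = 1

1


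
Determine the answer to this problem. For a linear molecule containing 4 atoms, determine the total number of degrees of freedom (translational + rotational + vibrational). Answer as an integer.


Step 1: Translational DOF = 3
Step 2: Rotational DOF (linear) = 2
Step 3: Vibrational DOF = 3*4 - 5 = 7
Step 4: Total = 3 + 2 + 7 = 12

12


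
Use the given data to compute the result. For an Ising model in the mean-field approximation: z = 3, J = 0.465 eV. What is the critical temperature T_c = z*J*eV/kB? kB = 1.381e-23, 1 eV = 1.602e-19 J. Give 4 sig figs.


Step 1: z*J = 3*0.465 = 1.395 eV
Step 2: Convert to Joules: 1.395*1.602e-19 = 2.235e-19 J
Step 3: T_c = 2.235e-19 / 1.381e-23 = 1.618e+04 K

1.618e+04


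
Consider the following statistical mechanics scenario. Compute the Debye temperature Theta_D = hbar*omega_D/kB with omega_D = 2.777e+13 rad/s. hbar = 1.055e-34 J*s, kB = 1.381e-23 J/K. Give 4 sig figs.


Step 1: hbar*omega_D = 1.055e-34 * 2.777e+13 = 2.93e-21 J
Step 2: Theta_D = 2.93e-21 / 1.381e-23
Step 3: Theta_D = 212.1 K

212.1


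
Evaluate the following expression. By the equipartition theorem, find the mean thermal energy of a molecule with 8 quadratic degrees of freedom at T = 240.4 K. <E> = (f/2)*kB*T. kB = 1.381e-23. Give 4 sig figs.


Step 1: f/2 = 8/2 = 4
Step 2: kB*T = 1.381e-23 * 240.4 = 3.32e-21
Step 3: <E> = 4 * 3.32e-21 = 1.328e-20 J

1.328e-20


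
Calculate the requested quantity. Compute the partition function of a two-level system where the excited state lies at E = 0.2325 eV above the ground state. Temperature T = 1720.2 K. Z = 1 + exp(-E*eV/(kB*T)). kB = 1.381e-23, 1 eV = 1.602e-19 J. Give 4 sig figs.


Step 1: Compute beta*E = E*eV/(kB*T) = 0.2325*1.602e-19/(1.381e-23*1720.2) = 1.568
Step 2: exp(-beta*E) = exp(-1.568) = 0.2085
Step 3: Z = 1 + 0.2085 = 1.208

1.208


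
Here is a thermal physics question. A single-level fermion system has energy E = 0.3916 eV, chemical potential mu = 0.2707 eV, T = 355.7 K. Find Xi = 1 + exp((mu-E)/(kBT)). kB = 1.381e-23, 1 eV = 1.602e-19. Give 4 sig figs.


Step 1: (mu - E) = 0.2707 - 0.3916 = -0.1209 eV
Step 2: x = (mu-E)*eV/(kB*T) = -0.1209*1.602e-19/(1.381e-23*355.7) = -3.943
Step 3: exp(x) = 0.01939
Step 4: Xi = 1 + 0.01939 = 1.019

1.019


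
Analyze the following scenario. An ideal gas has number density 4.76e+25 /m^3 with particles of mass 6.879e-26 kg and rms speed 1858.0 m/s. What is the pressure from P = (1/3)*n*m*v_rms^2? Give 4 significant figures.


Step 1: v_rms^2 = 1858.0^2 = 3.452e+06
Step 2: n*m = 4.76e+25*6.879e-26 = 3.274
Step 3: P = (1/3)*3.274*3.452e+06 = 3.768e+06 Pa

3.768e+06


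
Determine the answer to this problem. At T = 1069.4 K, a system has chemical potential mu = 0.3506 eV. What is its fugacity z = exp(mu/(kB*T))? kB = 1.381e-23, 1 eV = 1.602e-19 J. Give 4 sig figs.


Step 1: Convert mu to Joules: 0.3506*1.602e-19 = 5.617e-20 J
Step 2: kB*T = 1.381e-23*1069.4 = 1.477e-20 J
Step 3: mu/(kB*T) = 3.803
Step 4: z = exp(3.803) = 44.84

44.84


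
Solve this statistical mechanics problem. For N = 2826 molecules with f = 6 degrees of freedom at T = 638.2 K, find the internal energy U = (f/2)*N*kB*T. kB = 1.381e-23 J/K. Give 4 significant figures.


Step 1: f/2 = 6/2 = 3.0
Step 2: N*kB*T = 2826*1.381e-23*638.2 = 2.491e-17
Step 3: U = 3.0 * 2.491e-17 = 7.472e-17 J

7.472e-17


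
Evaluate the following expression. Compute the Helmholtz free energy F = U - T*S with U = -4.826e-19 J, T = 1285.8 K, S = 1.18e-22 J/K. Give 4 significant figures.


Step 1: T*S = 1285.8 * 1.18e-22 = 1.517e-19 J
Step 2: F = U - T*S = -4.826e-19 - 1.517e-19
Step 3: F = -6.343e-19 J

-6.343e-19


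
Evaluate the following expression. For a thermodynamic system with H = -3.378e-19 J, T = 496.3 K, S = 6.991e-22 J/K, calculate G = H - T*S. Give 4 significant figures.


Step 1: T*S = 496.3 * 6.991e-22 = 3.47e-19 J
Step 2: G = H - T*S = -3.378e-19 - 3.47e-19
Step 3: G = -6.848e-19 J

-6.848e-19


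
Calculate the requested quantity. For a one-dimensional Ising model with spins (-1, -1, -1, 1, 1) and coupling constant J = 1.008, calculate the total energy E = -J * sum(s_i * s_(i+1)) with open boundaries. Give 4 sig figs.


Step 1: Nearest-neighbor products: 1, 1, -1, 1
Step 2: Sum of products = 2
Step 3: E = -1.008 * 2 = -2.016

-2.016


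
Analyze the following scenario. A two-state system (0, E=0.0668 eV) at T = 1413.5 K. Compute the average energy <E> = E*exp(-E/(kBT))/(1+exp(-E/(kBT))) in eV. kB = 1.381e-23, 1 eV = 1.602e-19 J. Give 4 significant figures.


Step 1: beta*E = 0.0668*1.602e-19/(1.381e-23*1413.5) = 0.5482
Step 2: exp(-beta*E) = 0.578
Step 3: <E> = 0.0668*0.578/(1+0.578) = 0.02447 eV

0.02447


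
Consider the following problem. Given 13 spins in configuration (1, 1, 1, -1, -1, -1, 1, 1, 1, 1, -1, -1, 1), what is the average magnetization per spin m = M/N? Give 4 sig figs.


Step 1: Count up spins (+1): 8, down spins (-1): 5
Step 2: Total magnetization M = 8 - 5 = 3
Step 3: m = M/N = 3/13 = 0.2308

0.2308


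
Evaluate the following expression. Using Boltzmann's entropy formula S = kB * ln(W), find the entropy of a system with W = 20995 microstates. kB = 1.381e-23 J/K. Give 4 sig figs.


Step 1: ln(W) = ln(20995) = 9.952
Step 2: S = kB * ln(W) = 1.381e-23 * 9.952
Step 3: S = 1.374e-22 J/K

1.374e-22


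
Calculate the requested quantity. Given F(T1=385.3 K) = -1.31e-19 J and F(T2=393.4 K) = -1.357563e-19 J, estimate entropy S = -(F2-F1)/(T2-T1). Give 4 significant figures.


Step 1: dF = F2 - F1 = -1.357563e-19 - (-1.31e-19) = -4.7563e-21 J
Step 2: dT = T2 - T1 = 393.4 - 385.3 = 8.1 K
Step 3: S = -dF/dT = -(-4.7563e-21)/8.1 = 5.872e-22 J/K

5.872e-22


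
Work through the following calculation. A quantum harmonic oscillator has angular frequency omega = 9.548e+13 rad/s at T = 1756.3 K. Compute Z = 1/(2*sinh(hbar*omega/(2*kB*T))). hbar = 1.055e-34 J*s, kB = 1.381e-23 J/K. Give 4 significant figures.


Step 1: Compute x = hbar*omega/(kB*T) = 1.055e-34*9.548e+13/(1.381e-23*1756.3) = 0.4153
Step 2: x/2 = 0.2077
Step 3: sinh(x/2) = 0.2092
Step 4: Z = 1/(2*0.2092) = 2.391

2.391


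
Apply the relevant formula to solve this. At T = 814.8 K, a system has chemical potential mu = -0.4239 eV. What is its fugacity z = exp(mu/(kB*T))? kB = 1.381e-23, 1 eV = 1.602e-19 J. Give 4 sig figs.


Step 1: Convert mu to Joules: -0.4239*1.602e-19 = -6.791e-20 J
Step 2: kB*T = 1.381e-23*814.8 = 1.125e-20 J
Step 3: mu/(kB*T) = -6.035
Step 4: z = exp(-6.035) = 0.002393

0.002393


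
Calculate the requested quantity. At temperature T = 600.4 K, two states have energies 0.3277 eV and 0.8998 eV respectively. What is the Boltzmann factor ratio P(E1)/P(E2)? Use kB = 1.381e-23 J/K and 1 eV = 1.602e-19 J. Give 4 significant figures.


Step 1: Compute energy difference dE = E1 - E2 = 0.3277 - 0.8998 = -0.5721 eV
Step 2: Convert to Joules: dE_J = -0.5721 * 1.602e-19 = -9.165e-20 J
Step 3: Compute exponent = -dE_J / (kB * T) = -(-9.165e-20) / (1.381e-23 * 600.4) = 11.05
Step 4: P(E1)/P(E2) = exp(11.05) = 6.317e+04

6.317e+04


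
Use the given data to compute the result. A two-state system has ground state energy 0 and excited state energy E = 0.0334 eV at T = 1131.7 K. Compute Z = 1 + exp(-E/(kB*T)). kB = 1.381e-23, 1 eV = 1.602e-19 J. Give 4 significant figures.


Step 1: Compute beta*E = E*eV/(kB*T) = 0.0334*1.602e-19/(1.381e-23*1131.7) = 0.3424
Step 2: exp(-beta*E) = exp(-0.3424) = 0.7101
Step 3: Z = 1 + 0.7101 = 1.71

1.71


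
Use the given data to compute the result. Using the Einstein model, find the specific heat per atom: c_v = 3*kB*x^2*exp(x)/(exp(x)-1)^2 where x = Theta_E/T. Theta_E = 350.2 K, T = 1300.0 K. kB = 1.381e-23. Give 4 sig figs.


Step 1: x = Theta_E/T = 350.2/1300.0 = 0.2694
Step 2: x^2 = 0.07257
Step 3: exp(x) = 1.309
Step 4: c_v = 3*1.381e-23*0.07257*1.309/(1.309-1)^2 = 4.118e-23

4.118e-23


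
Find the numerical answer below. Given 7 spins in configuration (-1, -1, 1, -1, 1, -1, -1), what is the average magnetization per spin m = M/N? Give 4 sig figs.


Step 1: Count up spins (+1): 2, down spins (-1): 5
Step 2: Total magnetization M = 2 - 5 = -3
Step 3: m = M/N = -3/7 = -0.4286

-0.4286


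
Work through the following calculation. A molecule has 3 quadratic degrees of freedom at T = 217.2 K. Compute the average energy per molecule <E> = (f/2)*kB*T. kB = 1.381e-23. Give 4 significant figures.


Step 1: f/2 = 3/2 = 1.5
Step 2: kB*T = 1.381e-23 * 217.2 = 3e-21
Step 3: <E> = 1.5 * 3e-21 = 4.499e-21 J

4.499e-21


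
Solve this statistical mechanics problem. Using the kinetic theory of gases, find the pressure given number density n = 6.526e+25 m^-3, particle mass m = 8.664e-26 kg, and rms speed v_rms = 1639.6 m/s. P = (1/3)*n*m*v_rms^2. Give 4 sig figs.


Step 1: v_rms^2 = 1639.6^2 = 2.688e+06
Step 2: n*m = 6.526e+25*8.664e-26 = 5.654
Step 3: P = (1/3)*5.654*2.688e+06 = 5.067e+06 Pa

5.067e+06


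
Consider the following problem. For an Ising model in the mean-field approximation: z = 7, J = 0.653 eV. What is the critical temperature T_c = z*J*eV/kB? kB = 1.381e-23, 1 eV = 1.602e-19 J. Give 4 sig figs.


Step 1: z*J = 7*0.653 = 4.571 eV
Step 2: Convert to Joules: 4.571*1.602e-19 = 7.323e-19 J
Step 3: T_c = 7.323e-19 / 1.381e-23 = 5.302e+04 K

5.302e+04


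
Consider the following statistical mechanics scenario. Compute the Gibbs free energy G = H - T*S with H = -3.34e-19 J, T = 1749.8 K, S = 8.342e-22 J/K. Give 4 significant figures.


Step 1: T*S = 1749.8 * 8.342e-22 = 1.46e-18 J
Step 2: G = H - T*S = -3.34e-19 - 1.46e-18
Step 3: G = -1.794e-18 J

-1.794e-18


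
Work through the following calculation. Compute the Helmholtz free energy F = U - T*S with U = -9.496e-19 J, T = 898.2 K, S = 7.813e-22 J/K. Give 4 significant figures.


Step 1: T*S = 898.2 * 7.813e-22 = 7.018e-19 J
Step 2: F = U - T*S = -9.496e-19 - 7.018e-19
Step 3: F = -1.651e-18 J

-1.651e-18


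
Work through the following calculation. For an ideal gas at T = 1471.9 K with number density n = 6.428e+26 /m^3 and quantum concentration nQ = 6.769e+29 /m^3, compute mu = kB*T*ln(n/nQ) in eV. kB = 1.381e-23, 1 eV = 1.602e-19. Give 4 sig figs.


Step 1: n/nQ = 6.428e+26/6.769e+29 = 0.0009496
Step 2: ln(n/nQ) = -6.959
Step 3: mu = kB*T*ln(n/nQ) = 2.033e-20*-6.959 = -1.415e-19 J
Step 4: Convert to eV: -1.415e-19/1.602e-19 = -0.883 eV

-0.883


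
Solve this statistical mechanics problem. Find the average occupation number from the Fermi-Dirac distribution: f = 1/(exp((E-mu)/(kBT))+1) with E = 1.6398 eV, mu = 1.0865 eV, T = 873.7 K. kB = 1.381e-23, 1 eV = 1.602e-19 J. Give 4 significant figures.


Step 1: (E - mu) = 1.6398 - 1.0865 = 0.5533 eV
Step 2: Convert: (E-mu)*eV = 8.864e-20 J
Step 3: x = (E-mu)*eV/(kB*T) = 7.346
Step 4: f = 1/(exp(7.346)+1) = 0.0006446

0.0006446


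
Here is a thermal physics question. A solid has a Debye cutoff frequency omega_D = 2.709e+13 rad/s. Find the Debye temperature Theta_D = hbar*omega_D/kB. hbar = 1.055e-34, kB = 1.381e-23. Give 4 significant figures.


Step 1: hbar*omega_D = 1.055e-34 * 2.709e+13 = 2.858e-21 J
Step 2: Theta_D = 2.858e-21 / 1.381e-23
Step 3: Theta_D = 207 K

207


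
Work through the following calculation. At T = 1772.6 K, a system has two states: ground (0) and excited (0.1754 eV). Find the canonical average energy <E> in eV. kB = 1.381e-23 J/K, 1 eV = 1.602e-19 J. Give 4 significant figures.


Step 1: beta*E = 0.1754*1.602e-19/(1.381e-23*1772.6) = 1.148
Step 2: exp(-beta*E) = 0.3173
Step 3: <E> = 0.1754*0.3173/(1+0.3173) = 0.04225 eV

0.04225


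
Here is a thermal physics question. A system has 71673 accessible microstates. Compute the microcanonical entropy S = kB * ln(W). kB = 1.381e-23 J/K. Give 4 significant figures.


Step 1: ln(W) = ln(71673) = 11.18
Step 2: S = kB * ln(W) = 1.381e-23 * 11.18
Step 3: S = 1.544e-22 J/K

1.544e-22


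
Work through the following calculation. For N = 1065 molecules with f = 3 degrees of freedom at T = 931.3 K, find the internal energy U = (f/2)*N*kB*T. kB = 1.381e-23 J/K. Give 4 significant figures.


Step 1: f/2 = 3/2 = 1.5
Step 2: N*kB*T = 1065*1.381e-23*931.3 = 1.37e-17
Step 3: U = 1.5 * 1.37e-17 = 2.055e-17 J

2.055e-17


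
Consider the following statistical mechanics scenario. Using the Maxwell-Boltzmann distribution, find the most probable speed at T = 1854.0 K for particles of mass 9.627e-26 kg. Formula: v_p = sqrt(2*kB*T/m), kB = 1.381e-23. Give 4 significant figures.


Step 1: Numerator = 2*kB*T = 2*1.381e-23*1854.0 = 5.121e-20
Step 2: Ratio = 5.121e-20 / 9.627e-26 = 5.319e+05
Step 3: v_p = sqrt(5.319e+05) = 729.3 m/s

729.3


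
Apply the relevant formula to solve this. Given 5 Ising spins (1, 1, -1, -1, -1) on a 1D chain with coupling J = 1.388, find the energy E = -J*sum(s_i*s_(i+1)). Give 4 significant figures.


Step 1: Nearest-neighbor products: 1, -1, 1, 1
Step 2: Sum of products = 2
Step 3: E = -1.388 * 2 = -2.776

-2.776


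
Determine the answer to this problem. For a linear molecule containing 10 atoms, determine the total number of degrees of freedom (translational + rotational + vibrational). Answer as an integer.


Step 1: Translational DOF = 3
Step 2: Rotational DOF (linear) = 2
Step 3: Vibrational DOF = 3*10 - 5 = 25
Step 4: Total = 3 + 2 + 25 = 30

30


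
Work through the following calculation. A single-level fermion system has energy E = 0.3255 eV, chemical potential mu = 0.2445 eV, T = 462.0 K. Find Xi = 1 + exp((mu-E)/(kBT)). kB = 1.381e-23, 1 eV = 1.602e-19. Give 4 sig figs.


Step 1: (mu - E) = 0.2445 - 0.3255 = -0.081 eV
Step 2: x = (mu-E)*eV/(kB*T) = -0.081*1.602e-19/(1.381e-23*462.0) = -2.034
Step 3: exp(x) = 0.1308
Step 4: Xi = 1 + 0.1308 = 1.131

1.131


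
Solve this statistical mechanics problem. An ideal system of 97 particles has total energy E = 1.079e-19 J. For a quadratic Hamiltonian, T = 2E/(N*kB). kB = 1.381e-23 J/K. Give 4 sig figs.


Step 1: Numerator = 2*E = 2*1.079e-19 = 2.158e-19 J
Step 2: Denominator = N*kB = 97*1.381e-23 = 1.34e-21
Step 3: T = 2.158e-19 / 1.34e-21 = 161.1 K

161.1


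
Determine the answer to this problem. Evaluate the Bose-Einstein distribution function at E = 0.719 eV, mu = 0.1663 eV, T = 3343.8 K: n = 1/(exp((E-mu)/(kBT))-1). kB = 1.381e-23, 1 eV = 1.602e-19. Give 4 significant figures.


Step 1: (E - mu) = 0.5527 eV
Step 2: x = (E-mu)*eV/(kB*T) = 0.5527*1.602e-19/(1.381e-23*3343.8) = 1.917
Step 3: exp(x) = 6.803
Step 4: n = 1/(exp(x)-1) = 0.1723

0.1723


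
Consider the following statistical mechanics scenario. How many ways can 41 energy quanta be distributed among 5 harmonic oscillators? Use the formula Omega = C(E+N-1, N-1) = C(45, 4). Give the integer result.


Step 1: Use binomial coefficient C(45, 4)
Step 2: Numerator = 45! / 41!
Step 3: Denominator = 4!
Step 4: Omega = 148995

148995


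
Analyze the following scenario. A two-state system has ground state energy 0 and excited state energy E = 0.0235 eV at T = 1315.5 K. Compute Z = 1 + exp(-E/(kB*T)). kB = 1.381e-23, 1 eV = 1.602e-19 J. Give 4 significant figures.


Step 1: Compute beta*E = E*eV/(kB*T) = 0.0235*1.602e-19/(1.381e-23*1315.5) = 0.2072
Step 2: exp(-beta*E) = exp(-0.2072) = 0.8128
Step 3: Z = 1 + 0.8128 = 1.813

1.813


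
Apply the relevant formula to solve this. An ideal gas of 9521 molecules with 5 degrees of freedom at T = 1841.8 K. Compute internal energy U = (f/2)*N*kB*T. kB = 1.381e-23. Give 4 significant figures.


Step 1: f/2 = 5/2 = 2.5
Step 2: N*kB*T = 9521*1.381e-23*1841.8 = 2.422e-16
Step 3: U = 2.5 * 2.422e-16 = 6.054e-16 J

6.054e-16


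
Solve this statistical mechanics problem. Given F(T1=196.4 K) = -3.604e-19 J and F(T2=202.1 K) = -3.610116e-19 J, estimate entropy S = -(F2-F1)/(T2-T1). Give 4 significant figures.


Step 1: dF = F2 - F1 = -3.610116e-19 - (-3.604e-19) = -6.116e-22 J
Step 2: dT = T2 - T1 = 202.1 - 196.4 = 5.7 K
Step 3: S = -dF/dT = -(-6.116e-22)/5.7 = 1.073e-22 J/K

1.073e-22


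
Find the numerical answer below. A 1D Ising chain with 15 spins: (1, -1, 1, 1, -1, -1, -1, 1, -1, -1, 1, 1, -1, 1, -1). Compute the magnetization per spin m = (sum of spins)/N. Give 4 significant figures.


Step 1: Count up spins (+1): 7, down spins (-1): 8
Step 2: Total magnetization M = 7 - 8 = -1
Step 3: m = M/N = -1/15 = -0.06667

-0.06667


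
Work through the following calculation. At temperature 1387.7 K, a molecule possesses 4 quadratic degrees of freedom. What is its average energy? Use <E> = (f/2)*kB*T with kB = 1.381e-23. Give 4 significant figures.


Step 1: f/2 = 4/2 = 2
Step 2: kB*T = 1.381e-23 * 1387.7 = 1.916e-20
Step 3: <E> = 2 * 1.916e-20 = 3.833e-20 J

3.833e-20


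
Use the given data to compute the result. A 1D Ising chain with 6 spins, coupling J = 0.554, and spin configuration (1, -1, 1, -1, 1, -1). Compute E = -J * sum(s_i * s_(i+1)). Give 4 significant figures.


Step 1: Nearest-neighbor products: -1, -1, -1, -1, -1
Step 2: Sum of products = -5
Step 3: E = -0.554 * -5 = 2.77

2.77


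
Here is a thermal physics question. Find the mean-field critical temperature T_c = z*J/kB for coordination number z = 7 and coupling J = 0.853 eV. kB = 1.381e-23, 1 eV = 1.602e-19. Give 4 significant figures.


Step 1: z*J = 7*0.853 = 5.971 eV
Step 2: Convert to Joules: 5.971*1.602e-19 = 9.566e-19 J
Step 3: T_c = 9.566e-19 / 1.381e-23 = 6.927e+04 K

6.927e+04


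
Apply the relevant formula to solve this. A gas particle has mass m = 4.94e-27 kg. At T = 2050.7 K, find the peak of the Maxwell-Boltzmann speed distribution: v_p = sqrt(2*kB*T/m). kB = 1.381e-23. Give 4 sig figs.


Step 1: Numerator = 2*kB*T = 2*1.381e-23*2050.7 = 5.664e-20
Step 2: Ratio = 5.664e-20 / 4.94e-27 = 1.147e+07
Step 3: v_p = sqrt(1.147e+07) = 3386 m/s

3386


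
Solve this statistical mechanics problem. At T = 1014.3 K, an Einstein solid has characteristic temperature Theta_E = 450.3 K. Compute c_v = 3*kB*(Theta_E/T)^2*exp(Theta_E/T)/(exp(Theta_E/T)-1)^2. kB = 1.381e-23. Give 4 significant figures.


Step 1: x = Theta_E/T = 450.3/1014.3 = 0.444
Step 2: x^2 = 0.1971
Step 3: exp(x) = 1.559
Step 4: c_v = 3*1.381e-23*0.1971*1.559/(1.559-1)^2 = 4.076e-23

4.076e-23


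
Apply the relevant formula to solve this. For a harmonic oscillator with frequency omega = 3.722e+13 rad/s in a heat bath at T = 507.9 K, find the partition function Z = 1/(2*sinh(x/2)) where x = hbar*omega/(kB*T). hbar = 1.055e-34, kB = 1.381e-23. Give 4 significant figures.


Step 1: Compute x = hbar*omega/(kB*T) = 1.055e-34*3.722e+13/(1.381e-23*507.9) = 0.5598
Step 2: x/2 = 0.2799
Step 3: sinh(x/2) = 0.2836
Step 4: Z = 1/(2*0.2836) = 1.763

1.763


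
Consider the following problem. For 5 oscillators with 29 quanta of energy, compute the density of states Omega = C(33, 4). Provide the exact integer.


Step 1: Use binomial coefficient C(33, 4)
Step 2: Numerator = 33! / 29!
Step 3: Denominator = 4!
Step 4: Omega = 40920

40920


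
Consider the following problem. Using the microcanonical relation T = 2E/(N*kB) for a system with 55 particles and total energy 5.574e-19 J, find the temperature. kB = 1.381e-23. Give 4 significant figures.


Step 1: Numerator = 2*E = 2*5.574e-19 = 1.115e-18 J
Step 2: Denominator = N*kB = 55*1.381e-23 = 7.595e-22
Step 3: T = 1.115e-18 / 7.595e-22 = 1468 K

1468


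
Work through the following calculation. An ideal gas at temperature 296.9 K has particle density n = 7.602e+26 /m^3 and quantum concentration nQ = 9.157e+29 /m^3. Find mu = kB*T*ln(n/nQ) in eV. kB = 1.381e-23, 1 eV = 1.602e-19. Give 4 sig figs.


Step 1: n/nQ = 7.602e+26/9.157e+29 = 0.0008302
Step 2: ln(n/nQ) = -7.094
Step 3: mu = kB*T*ln(n/nQ) = 4.1e-21*-7.094 = -2.909e-20 J
Step 4: Convert to eV: -2.909e-20/1.602e-19 = -0.1816 eV

-0.1816


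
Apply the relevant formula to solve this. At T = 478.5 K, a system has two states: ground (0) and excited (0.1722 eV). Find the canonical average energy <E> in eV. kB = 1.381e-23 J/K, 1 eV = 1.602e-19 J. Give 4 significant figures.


Step 1: beta*E = 0.1722*1.602e-19/(1.381e-23*478.5) = 4.175
Step 2: exp(-beta*E) = 0.01538
Step 3: <E> = 0.1722*0.01538/(1+0.01538) = 0.002608 eV

0.002608


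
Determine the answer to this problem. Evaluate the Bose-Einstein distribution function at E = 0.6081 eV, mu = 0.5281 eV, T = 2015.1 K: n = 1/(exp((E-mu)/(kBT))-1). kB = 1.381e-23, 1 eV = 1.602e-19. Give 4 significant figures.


Step 1: (E - mu) = 0.08 eV
Step 2: x = (E-mu)*eV/(kB*T) = 0.08*1.602e-19/(1.381e-23*2015.1) = 0.4605
Step 3: exp(x) = 1.585
Step 4: n = 1/(exp(x)-1) = 1.71

1.71


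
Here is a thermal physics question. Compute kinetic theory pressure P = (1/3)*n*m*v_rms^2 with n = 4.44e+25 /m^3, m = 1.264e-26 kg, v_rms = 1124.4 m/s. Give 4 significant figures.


Step 1: v_rms^2 = 1124.4^2 = 1.264e+06
Step 2: n*m = 4.44e+25*1.264e-26 = 0.5612
Step 3: P = (1/3)*0.5612*1.264e+06 = 2.365e+05 Pa

2.365e+05


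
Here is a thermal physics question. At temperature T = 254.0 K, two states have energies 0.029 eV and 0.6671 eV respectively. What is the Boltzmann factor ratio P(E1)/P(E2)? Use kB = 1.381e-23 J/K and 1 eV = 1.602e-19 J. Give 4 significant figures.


Step 1: Compute energy difference dE = E1 - E2 = 0.029 - 0.6671 = -0.6381 eV
Step 2: Convert to Joules: dE_J = -0.6381 * 1.602e-19 = -1.022e-19 J
Step 3: Compute exponent = -dE_J / (kB * T) = -(-1.022e-19) / (1.381e-23 * 254.0) = 29.14
Step 4: P(E1)/P(E2) = exp(29.14) = 4.533e+12

4.533e+12


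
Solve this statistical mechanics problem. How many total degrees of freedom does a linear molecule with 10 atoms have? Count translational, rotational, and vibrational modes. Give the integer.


Step 1: Translational DOF = 3
Step 2: Rotational DOF (linear) = 2
Step 3: Vibrational DOF = 3*10 - 5 = 25
Step 4: Total = 3 + 2 + 25 = 30

30


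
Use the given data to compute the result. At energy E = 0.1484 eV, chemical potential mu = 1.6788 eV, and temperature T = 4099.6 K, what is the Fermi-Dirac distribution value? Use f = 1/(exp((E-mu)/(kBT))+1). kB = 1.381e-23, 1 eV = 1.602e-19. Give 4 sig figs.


Step 1: (E - mu) = 0.1484 - 1.6788 = -1.53 eV
Step 2: Convert: (E-mu)*eV = -2.452e-19 J
Step 3: x = (E-mu)*eV/(kB*T) = -4.33
Step 4: f = 1/(exp(-4.33)+1) = 0.987

0.987


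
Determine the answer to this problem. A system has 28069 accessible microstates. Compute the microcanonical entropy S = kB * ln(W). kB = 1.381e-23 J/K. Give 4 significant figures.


Step 1: ln(W) = ln(28069) = 10.24
Step 2: S = kB * ln(W) = 1.381e-23 * 10.24
Step 3: S = 1.414e-22 J/K

1.414e-22


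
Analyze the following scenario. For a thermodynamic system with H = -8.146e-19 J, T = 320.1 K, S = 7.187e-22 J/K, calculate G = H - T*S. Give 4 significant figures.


Step 1: T*S = 320.1 * 7.187e-22 = 2.301e-19 J
Step 2: G = H - T*S = -8.146e-19 - 2.301e-19
Step 3: G = -1.045e-18 J

-1.045e-18


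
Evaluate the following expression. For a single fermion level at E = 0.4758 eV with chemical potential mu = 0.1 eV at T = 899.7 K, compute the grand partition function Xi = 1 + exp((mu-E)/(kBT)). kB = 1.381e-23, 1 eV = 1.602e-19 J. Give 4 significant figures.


Step 1: (mu - E) = 0.1 - 0.4758 = -0.3758 eV
Step 2: x = (mu-E)*eV/(kB*T) = -0.3758*1.602e-19/(1.381e-23*899.7) = -4.845
Step 3: exp(x) = 0.007865
Step 4: Xi = 1 + 0.007865 = 1.008

1.008


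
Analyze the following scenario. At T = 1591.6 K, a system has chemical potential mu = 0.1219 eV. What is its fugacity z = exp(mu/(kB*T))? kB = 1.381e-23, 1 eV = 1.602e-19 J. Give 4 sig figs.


Step 1: Convert mu to Joules: 0.1219*1.602e-19 = 1.953e-20 J
Step 2: kB*T = 1.381e-23*1591.6 = 2.198e-20 J
Step 3: mu/(kB*T) = 0.8885
Step 4: z = exp(0.8885) = 2.431

2.431


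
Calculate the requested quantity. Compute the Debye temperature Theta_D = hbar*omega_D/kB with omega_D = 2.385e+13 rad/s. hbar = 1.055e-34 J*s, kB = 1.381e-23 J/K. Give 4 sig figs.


Step 1: hbar*omega_D = 1.055e-34 * 2.385e+13 = 2.516e-21 J
Step 2: Theta_D = 2.516e-21 / 1.381e-23
Step 3: Theta_D = 182.2 K

182.2


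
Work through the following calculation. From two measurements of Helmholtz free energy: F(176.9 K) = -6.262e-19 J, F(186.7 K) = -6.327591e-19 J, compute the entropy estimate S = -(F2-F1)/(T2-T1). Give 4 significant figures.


Step 1: dF = F2 - F1 = -6.327591e-19 - (-6.262e-19) = -6.5591e-21 J
Step 2: dT = T2 - T1 = 186.7 - 176.9 = 9.8 K
Step 3: S = -dF/dT = -(-6.5591e-21)/9.8 = 6.693e-22 J/K

6.693e-22


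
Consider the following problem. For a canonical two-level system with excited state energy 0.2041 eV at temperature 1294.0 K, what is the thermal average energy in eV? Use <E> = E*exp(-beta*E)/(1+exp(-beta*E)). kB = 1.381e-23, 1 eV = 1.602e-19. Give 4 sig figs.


Step 1: beta*E = 0.2041*1.602e-19/(1.381e-23*1294.0) = 1.83
Step 2: exp(-beta*E) = 0.1605
Step 3: <E> = 0.2041*0.1605/(1+0.1605) = 0.02822 eV

0.02822


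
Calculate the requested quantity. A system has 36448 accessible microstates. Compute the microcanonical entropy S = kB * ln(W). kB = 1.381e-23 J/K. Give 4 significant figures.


Step 1: ln(W) = ln(36448) = 10.5
Step 2: S = kB * ln(W) = 1.381e-23 * 10.5
Step 3: S = 1.451e-22 J/K

1.451e-22


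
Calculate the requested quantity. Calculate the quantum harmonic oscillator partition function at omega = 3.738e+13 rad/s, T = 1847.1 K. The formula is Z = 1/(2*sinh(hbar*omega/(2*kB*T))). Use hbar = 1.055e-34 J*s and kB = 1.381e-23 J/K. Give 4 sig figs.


Step 1: Compute x = hbar*omega/(kB*T) = 1.055e-34*3.738e+13/(1.381e-23*1847.1) = 0.1546
Step 2: x/2 = 0.0773
Step 3: sinh(x/2) = 0.07738
Step 4: Z = 1/(2*0.07738) = 6.462

6.462


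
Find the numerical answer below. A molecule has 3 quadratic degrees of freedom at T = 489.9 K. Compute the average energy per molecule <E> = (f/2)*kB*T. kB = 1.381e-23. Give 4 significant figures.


Step 1: f/2 = 3/2 = 1.5
Step 2: kB*T = 1.381e-23 * 489.9 = 6.766e-21
Step 3: <E> = 1.5 * 6.766e-21 = 1.015e-20 J

1.015e-20


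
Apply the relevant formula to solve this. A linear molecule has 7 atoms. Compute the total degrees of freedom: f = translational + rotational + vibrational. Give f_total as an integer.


Step 1: Translational DOF = 3
Step 2: Rotational DOF (linear) = 2
Step 3: Vibrational DOF = 3*7 - 5 = 16
Step 4: Total = 3 + 2 + 16 = 21

21


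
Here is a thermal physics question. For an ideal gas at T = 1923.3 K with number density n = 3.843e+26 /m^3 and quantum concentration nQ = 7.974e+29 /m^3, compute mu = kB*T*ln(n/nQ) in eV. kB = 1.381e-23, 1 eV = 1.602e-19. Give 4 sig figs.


Step 1: n/nQ = 3.843e+26/7.974e+29 = 0.0004819
Step 2: ln(n/nQ) = -7.638
Step 3: mu = kB*T*ln(n/nQ) = 2.656e-20*-7.638 = -2.029e-19 J
Step 4: Convert to eV: -2.029e-19/1.602e-19 = -1.266 eV

-1.266


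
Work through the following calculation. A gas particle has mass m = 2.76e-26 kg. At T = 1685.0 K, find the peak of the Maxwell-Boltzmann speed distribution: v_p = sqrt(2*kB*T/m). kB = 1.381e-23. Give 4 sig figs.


Step 1: Numerator = 2*kB*T = 2*1.381e-23*1685.0 = 4.654e-20
Step 2: Ratio = 4.654e-20 / 2.76e-26 = 1.686e+06
Step 3: v_p = sqrt(1.686e+06) = 1299 m/s

1299


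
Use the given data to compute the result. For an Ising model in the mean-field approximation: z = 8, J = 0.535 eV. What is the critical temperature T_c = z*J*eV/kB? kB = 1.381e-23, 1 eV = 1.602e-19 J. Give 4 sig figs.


Step 1: z*J = 8*0.535 = 4.28 eV
Step 2: Convert to Joules: 4.28*1.602e-19 = 6.857e-19 J
Step 3: T_c = 6.857e-19 / 1.381e-23 = 4.965e+04 K

4.965e+04


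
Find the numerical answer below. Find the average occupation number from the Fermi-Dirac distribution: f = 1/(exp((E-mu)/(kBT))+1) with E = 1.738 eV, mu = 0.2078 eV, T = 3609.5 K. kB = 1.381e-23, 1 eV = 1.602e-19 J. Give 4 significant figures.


Step 1: (E - mu) = 1.738 - 0.2078 = 1.53 eV
Step 2: Convert: (E-mu)*eV = 2.451e-19 J
Step 3: x = (E-mu)*eV/(kB*T) = 4.918
Step 4: f = 1/(exp(4.918)+1) = 0.007262

0.007262


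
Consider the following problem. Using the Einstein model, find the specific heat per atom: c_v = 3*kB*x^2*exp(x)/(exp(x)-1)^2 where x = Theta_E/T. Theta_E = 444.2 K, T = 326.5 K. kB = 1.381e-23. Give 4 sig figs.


Step 1: x = Theta_E/T = 444.2/326.5 = 1.36
Step 2: x^2 = 1.851
Step 3: exp(x) = 3.898
Step 4: c_v = 3*1.381e-23*1.851*3.898/(3.898-1)^2 = 3.559e-23

3.559e-23


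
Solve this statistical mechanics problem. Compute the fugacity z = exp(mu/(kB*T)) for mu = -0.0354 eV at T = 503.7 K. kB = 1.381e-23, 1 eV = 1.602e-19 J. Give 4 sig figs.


Step 1: Convert mu to Joules: -0.0354*1.602e-19 = -5.671e-21 J
Step 2: kB*T = 1.381e-23*503.7 = 6.956e-21 J
Step 3: mu/(kB*T) = -0.8153
Step 4: z = exp(-0.8153) = 0.4425

0.4425


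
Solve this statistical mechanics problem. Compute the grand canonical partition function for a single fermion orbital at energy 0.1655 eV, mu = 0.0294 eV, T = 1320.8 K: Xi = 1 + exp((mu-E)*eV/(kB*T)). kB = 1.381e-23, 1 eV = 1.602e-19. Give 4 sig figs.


Step 1: (mu - E) = 0.0294 - 0.1655 = -0.1361 eV
Step 2: x = (mu-E)*eV/(kB*T) = -0.1361*1.602e-19/(1.381e-23*1320.8) = -1.195
Step 3: exp(x) = 0.3026
Step 4: Xi = 1 + 0.3026 = 1.303

1.303


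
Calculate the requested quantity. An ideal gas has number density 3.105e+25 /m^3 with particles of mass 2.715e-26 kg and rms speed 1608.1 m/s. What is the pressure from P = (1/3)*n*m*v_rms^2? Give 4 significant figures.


Step 1: v_rms^2 = 1608.1^2 = 2.586e+06
Step 2: n*m = 3.105e+25*2.715e-26 = 0.843
Step 3: P = (1/3)*0.843*2.586e+06 = 7.267e+05 Pa

7.267e+05
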